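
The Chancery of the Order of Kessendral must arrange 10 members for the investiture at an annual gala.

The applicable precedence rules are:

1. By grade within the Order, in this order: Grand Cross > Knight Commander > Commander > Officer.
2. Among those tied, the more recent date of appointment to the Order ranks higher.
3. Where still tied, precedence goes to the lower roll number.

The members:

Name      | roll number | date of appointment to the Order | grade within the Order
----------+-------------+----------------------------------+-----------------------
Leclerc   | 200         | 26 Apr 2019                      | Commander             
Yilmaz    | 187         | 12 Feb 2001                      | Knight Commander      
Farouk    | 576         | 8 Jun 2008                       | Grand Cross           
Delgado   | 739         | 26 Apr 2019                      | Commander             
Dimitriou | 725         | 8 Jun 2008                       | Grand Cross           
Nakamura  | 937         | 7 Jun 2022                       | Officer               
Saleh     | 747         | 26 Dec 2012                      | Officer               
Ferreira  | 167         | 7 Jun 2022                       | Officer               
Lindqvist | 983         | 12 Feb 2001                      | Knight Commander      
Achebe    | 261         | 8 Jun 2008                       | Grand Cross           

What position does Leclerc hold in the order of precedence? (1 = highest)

By grade within the Order: Achebe, Farouk and Dimitriou (Grand Cross); then Yilmaz and Lindqvist (Knight Commander); then Leclerc and Delgado (Commander); then Ferreira, Nakamura and Saleh (Officer).
Achebe, Farouk and Dimitriou all have date of appointment to the Order 8 Jun 2008, so the next rule applies.
Among Achebe, Farouk and Dimitriou, by roll number (lower first): Achebe (261) before Farouk (576) before Dimitriou (725).
Yilmaz and Lindqvist both have date of appointment to the Order 12 Feb 2001, so the next rule applies.
Among Yilmaz and Lindqvist, by roll number (lower first): Yilmaz (187) before Lindqvist (983).
Leclerc and Delgado both have date of appointment to the Order 26 Apr 2019, so the next rule applies.
Among Leclerc and Delgado, by roll number (lower first): Leclerc (200) before Delgado (739).
Among Ferreira, Nakamura and Saleh, by date of appointment to the Order (later first): Ferreira and Nakamura (7 Jun 2022) before Saleh (26 Dec 2012).
Among Ferreira and Nakamura, by roll number (lower first): Ferreira (167) before Nakamura (937).
Order: Achebe, Farouk, Dimitriou, Yilmaz, Lindqvist, Leclerc, Delgado, Ferreira, Nakamura, Saleh. So position 6.

6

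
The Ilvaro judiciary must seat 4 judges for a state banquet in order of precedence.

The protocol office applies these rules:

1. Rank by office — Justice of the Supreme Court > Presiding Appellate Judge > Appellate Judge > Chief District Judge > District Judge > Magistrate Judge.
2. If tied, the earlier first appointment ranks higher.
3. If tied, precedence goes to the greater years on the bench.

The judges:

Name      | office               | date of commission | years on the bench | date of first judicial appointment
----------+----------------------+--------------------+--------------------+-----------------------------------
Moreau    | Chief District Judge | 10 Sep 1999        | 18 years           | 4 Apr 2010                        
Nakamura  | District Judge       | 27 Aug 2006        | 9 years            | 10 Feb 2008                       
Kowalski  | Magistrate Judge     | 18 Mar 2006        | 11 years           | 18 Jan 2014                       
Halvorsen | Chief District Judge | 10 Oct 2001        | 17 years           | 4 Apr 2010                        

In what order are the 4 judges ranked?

Moreau, Halvorsen, Nakamura, Kowalski

By office: Moreau and Halvorsen (Chief District Judge); then Nakamura (District Judge); then Kowalski (Magistrate Judge).
Moreau and Halvorsen both have date of first judicial appointment 4 Apr 2010, so the next rule applies.
Among Moreau and Halvorsen, by years on the bench (higher first): Moreau (18 years) before Halvorsen (17 years).
Full order: Moreau, Halvorsen, Nakamura, Kowalski.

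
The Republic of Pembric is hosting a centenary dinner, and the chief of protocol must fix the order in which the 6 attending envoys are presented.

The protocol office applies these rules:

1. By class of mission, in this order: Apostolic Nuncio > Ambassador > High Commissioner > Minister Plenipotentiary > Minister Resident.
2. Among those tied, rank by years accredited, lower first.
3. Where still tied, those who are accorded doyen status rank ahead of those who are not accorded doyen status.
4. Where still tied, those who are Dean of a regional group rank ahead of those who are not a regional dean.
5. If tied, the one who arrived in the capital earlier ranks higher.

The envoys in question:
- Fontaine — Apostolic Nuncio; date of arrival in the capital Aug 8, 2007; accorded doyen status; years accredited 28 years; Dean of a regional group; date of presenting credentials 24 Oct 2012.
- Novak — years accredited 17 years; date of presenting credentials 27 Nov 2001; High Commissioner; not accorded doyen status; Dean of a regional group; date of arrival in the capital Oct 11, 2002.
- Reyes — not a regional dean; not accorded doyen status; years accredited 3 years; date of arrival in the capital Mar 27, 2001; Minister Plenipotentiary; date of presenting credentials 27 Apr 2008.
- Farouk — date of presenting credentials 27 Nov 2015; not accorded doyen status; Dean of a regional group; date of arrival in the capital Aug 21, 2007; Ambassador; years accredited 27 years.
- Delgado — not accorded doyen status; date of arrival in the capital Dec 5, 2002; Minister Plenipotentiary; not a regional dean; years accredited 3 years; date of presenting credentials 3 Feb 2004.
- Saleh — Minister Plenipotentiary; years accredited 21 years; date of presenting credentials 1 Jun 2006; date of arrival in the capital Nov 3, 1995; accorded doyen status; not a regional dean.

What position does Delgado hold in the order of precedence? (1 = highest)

5

By class of mission: Fontaine (Apostolic Nuncio); then Farouk (Ambassador); then Novak (High Commissioner); then Reyes, Delgado and Saleh (Minister Plenipotentiary).
Among Reyes, Delgado and Saleh, by years accredited (lower first): Reyes and Delgado (3 years) before Saleh (21 years).
Reyes and Delgado are each not accorded doyen status, so the next rule applies.
Reyes and Delgado are each not a regional dean, so the next rule applies.
Among Reyes and Delgado, by date of arrival in the capital (earlier first): Reyes (Mar 27, 2001) before Delgado (Dec 5, 2002).
Order: Fontaine, Farouk, Novak, Reyes, Delgado, Saleh. So position 5.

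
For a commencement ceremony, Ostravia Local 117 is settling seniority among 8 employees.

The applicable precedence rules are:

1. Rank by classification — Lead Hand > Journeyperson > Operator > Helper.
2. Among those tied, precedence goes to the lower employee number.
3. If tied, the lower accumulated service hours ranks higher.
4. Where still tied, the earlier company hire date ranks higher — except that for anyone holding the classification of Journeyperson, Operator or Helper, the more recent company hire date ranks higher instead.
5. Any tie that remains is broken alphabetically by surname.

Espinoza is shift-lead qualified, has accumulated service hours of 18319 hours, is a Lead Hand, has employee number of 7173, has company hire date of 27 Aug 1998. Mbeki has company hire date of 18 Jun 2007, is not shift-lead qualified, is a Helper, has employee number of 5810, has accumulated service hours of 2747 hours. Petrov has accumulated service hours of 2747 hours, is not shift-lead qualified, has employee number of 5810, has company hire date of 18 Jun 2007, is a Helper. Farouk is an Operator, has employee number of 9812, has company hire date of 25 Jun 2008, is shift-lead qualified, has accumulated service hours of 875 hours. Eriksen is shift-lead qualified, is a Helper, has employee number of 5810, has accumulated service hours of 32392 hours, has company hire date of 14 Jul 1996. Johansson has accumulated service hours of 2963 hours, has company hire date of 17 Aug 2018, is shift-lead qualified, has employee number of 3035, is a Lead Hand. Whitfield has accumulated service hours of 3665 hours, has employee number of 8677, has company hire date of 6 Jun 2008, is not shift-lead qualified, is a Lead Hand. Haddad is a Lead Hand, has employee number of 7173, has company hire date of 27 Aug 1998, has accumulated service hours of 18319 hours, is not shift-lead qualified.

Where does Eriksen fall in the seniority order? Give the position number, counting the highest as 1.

By classification: Johansson, Espinoza, Haddad and Whitfield (Lead Hand); then Farouk (Operator); then Mbeki, Petrov and Eriksen (Helper).
Among Johansson, Espinoza, Haddad and Whitfield, by employee number (lower first): Johansson (3035) before Espinoza and Haddad (7173) before Whitfield (8677).
Espinoza and Haddad both have accumulated service hours 18319 hours, so the next rule applies.
Espinoza and Haddad both have company hire date 27 Aug 1998, so the next rule applies.
Among Espinoza and Haddad, alphabetically by surname: Espinoza before Haddad.
Mbeki, Petrov and Eriksen all have employee number 5810, so the next rule applies.
Among Mbeki, Petrov and Eriksen, by accumulated service hours (lower first): Mbeki and Petrov (2747 hours) before Eriksen (32392 hours).
Mbeki and Petrov both have company hire date 18 Jun 2007, so the next rule applies.
Among Mbeki and Petrov, alphabetically by surname: Mbeki before Petrov.
Order: Johansson, Espinoza, Haddad, Whitfield, Farouk, Mbeki, Petrov, Eriksen. So position 8.

8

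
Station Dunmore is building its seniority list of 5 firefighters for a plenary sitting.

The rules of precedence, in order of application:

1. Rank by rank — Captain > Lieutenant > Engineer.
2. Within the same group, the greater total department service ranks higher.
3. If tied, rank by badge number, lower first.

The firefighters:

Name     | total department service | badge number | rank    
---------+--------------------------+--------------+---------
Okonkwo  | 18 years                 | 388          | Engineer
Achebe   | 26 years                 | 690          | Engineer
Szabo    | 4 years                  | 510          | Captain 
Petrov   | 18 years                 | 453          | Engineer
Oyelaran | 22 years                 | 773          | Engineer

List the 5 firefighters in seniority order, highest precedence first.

By rank: Szabo (Captain); then Achebe, Oyelaran, Okonkwo and Petrov (Engineer).
Among Achebe, Oyelaran, Okonkwo and Petrov, by total department service (higher first): Achebe (26 years) before Oyelaran (22 years) before Okonkwo and Petrov (18 years).
Among Okonkwo and Petrov, by badge number (lower first): Okonkwo (388) before Petrov (453).
Full order: Szabo, Achebe, Oyelaran, Okonkwo, Petrov.

Szabo, Achebe, Oyelaran, Okonkwo, Petrov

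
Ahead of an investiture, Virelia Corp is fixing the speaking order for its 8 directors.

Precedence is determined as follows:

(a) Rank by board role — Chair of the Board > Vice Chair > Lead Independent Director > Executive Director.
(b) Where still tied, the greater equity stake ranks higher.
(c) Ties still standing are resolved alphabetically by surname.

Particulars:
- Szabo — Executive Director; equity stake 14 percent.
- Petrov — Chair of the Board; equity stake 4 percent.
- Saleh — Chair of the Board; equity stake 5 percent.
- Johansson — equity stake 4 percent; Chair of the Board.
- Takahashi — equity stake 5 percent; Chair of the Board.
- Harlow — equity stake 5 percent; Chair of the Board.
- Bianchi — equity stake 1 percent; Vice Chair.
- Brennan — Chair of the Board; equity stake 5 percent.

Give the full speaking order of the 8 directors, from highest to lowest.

By board role: Brennan, Harlow, Saleh, Takahashi, Johansson and Petrov (Chair of the Board); then Bianchi (Vice Chair); then Szabo (Executive Director).
Among Brennan, Harlow, Saleh, Takahashi, Johansson and Petrov, by equity stake (higher first): Brennan, Harlow, Saleh and Takahashi (5 percent) before Johansson and Petrov (4 percent).
Among Brennan, Harlow, Saleh and Takahashi, alphabetically by surname: Brennan before Harlow before Saleh before Takahashi.
Among Johansson and Petrov, alphabetically by surname: Johansson before Petrov.
Full order: Brennan, Harlow, Saleh, Takahashi, Johansson, Petrov, Bianchi, Szabo.

Brennan, Harlow, Saleh, Takahashi, Johansson, Petrov, Bianchi, Szabo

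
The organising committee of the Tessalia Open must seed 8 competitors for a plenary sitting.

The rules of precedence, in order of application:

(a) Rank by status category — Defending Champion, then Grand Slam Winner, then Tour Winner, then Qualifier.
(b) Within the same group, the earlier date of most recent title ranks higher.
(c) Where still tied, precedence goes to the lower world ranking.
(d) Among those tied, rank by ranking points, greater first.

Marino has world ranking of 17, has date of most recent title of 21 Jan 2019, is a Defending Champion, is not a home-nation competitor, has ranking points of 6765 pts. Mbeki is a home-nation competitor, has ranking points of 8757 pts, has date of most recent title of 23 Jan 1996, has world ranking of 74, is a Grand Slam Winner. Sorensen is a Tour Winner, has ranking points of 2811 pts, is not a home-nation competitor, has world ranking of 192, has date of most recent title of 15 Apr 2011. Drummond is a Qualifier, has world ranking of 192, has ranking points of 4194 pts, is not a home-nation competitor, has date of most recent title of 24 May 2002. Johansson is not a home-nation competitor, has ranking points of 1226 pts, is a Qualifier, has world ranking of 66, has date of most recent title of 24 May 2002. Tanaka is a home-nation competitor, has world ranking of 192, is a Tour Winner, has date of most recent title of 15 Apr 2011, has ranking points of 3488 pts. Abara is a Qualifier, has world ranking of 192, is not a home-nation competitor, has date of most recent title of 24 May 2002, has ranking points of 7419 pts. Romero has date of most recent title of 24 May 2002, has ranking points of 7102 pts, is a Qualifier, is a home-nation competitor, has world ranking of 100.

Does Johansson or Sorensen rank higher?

Sorensen

By status category: Marino (Defending Champion); then Mbeki (Grand Slam Winner); then Tanaka and Sorensen (Tour Winner); then Johansson, Romero, Abara and Drummond (Qualifier).
Tanaka and Sorensen both have date of most recent title 15 Apr 2011, so the next rule applies.
Tanaka and Sorensen both have world ranking 192, so the next rule applies.
Among Tanaka and Sorensen, by ranking points (higher first): Tanaka (3488 pts) before Sorensen (2811 pts).
Johansson, Romero, Abara and Drummond all have date of most recent title 24 May 2002, so the next rule applies.
Among Johansson, Romero, Abara and Drummond, by world ranking (lower first): Johansson (66) before Romero (100) before Abara and Drummond (192).
Among Abara and Drummond, by ranking points (higher first): Abara (7419 pts) before Drummond (4194 pts).
So Sorensen takes precedence.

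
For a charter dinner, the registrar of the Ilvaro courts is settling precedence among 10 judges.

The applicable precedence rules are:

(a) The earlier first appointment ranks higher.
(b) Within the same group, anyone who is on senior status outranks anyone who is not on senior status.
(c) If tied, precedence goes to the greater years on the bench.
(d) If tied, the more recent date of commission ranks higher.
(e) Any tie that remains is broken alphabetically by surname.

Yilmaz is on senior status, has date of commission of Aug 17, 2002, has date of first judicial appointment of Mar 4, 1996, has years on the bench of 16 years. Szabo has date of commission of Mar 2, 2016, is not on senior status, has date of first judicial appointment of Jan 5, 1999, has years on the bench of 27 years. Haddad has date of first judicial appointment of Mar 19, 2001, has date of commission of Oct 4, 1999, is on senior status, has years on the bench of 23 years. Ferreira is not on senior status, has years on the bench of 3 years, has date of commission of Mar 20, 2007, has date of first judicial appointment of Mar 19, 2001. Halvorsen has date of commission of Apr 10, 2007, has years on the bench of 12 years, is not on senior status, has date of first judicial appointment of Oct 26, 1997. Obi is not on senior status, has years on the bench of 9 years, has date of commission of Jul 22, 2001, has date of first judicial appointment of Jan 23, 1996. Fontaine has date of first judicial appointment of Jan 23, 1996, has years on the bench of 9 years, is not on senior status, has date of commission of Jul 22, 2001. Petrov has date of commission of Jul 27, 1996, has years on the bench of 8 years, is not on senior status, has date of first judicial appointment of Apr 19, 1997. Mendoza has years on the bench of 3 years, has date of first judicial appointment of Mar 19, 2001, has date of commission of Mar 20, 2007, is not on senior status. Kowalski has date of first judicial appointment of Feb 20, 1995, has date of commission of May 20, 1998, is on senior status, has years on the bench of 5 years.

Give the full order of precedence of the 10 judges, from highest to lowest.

By date of first judicial appointment (earlier first): Kowalski (Feb 20, 1995); then Fontaine and Obi (both Jan 23, 1996); then Yilmaz (Mar 4, 1996); then Petrov (Apr 19, 1997); then Halvorsen (Oct 26, 1997); then Szabo (Jan 5, 1999); then Haddad, Ferreira and Mendoza (each Mar 19, 2001).
Fontaine and Obi are each not on senior status, so the next rule applies.
Fontaine and Obi both have years on the bench 9 years, so the next rule applies.
Fontaine and Obi both have date of commission Jul 22, 2001, so the next rule applies.
Among Fontaine and Obi, alphabetically by surname: Fontaine before Obi.
Among Haddad, Ferreira and Mendoza, on senior status before not on senior status: Haddad (on senior status) before Ferreira and Mendoza (not on senior status).
Ferreira and Mendoza both have years on the bench 3 years, so the next rule applies.
Ferreira and Mendoza both have date of commission Mar 20, 2007, so the next rule applies.
Among Ferreira and Mendoza, alphabetically by surname: Ferreira before Mendoza.
Full order: Kowalski, Fontaine, Obi, Yilmaz, Petrov, Halvorsen, Szabo, Haddad, Ferreira, Mendoza.

Kowalski, Fontaine, Obi, Yilmaz, Petrov, Halvorsen, Szabo, Haddad, Ferreira, Mendoza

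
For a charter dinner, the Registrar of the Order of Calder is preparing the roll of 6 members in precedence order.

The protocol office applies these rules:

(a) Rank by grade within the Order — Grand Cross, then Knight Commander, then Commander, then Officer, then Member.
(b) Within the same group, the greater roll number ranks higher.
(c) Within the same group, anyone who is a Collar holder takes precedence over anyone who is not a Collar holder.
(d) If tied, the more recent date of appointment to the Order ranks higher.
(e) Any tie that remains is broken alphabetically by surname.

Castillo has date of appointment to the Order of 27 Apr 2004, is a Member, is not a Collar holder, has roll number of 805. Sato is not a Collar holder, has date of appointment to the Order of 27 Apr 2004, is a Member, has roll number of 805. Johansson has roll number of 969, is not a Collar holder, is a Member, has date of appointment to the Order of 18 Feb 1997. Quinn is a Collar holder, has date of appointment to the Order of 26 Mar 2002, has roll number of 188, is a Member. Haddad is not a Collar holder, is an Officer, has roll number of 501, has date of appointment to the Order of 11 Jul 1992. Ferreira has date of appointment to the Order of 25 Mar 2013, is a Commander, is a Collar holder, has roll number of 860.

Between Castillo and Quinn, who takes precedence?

Castillo

By grade within the Order: Ferreira (Commander); then Haddad (Officer); then Johansson, Castillo, Sato and Quinn (Member).
Among Johansson, Castillo, Sato and Quinn, by roll number (higher first): Johansson (969) before Castillo and Sato (805) before Quinn (188).
Castillo and Sato are each not a Collar holder, so the next rule applies.
Castillo and Sato both have date of appointment to the Order 27 Apr 2004, so the next rule applies.
Among Castillo and Sato, alphabetically by surname: Castillo before Sato.
So Castillo takes precedence.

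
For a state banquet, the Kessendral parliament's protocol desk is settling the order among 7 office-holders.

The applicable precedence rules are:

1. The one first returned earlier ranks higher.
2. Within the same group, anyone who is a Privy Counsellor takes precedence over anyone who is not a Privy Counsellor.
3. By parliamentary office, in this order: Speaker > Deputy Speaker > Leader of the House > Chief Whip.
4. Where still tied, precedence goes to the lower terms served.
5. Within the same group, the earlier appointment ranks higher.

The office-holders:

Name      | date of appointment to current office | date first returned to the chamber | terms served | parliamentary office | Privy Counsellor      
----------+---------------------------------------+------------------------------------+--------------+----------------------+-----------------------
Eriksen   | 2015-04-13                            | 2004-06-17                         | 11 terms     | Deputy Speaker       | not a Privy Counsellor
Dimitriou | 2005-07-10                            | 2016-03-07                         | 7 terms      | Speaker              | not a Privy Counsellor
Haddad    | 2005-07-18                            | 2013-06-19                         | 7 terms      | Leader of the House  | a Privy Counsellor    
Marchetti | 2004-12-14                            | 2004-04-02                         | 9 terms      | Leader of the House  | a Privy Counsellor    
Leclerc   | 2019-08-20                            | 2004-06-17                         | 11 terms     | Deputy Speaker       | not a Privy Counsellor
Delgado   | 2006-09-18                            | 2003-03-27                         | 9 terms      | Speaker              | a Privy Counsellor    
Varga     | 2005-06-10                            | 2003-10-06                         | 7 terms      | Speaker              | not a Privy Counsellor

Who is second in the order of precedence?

By date first returned to the chamber (earlier first): Delgado (2003-03-27); then Varga (2003-10-06); then Marchetti (2004-04-02); then Eriksen and Leclerc (both 2004-06-17); then Haddad (2013-06-19); then Dimitriou (2016-03-07).
Eriksen and Leclerc are each not a Privy Counsellor, so the next rule applies.
Eriksen and Leclerc are each Deputy Speaker, so the next rule applies.
Eriksen and Leclerc both have terms served 11 terms, so the next rule applies.
Among Eriksen and Leclerc, by date of appointment to current office (earlier first): Eriksen (2015-04-13) before Leclerc (2019-08-20).
Order: Delgado, Varga, Marchetti, Eriksen, Leclerc, Haddad, Dimitriou.

Varga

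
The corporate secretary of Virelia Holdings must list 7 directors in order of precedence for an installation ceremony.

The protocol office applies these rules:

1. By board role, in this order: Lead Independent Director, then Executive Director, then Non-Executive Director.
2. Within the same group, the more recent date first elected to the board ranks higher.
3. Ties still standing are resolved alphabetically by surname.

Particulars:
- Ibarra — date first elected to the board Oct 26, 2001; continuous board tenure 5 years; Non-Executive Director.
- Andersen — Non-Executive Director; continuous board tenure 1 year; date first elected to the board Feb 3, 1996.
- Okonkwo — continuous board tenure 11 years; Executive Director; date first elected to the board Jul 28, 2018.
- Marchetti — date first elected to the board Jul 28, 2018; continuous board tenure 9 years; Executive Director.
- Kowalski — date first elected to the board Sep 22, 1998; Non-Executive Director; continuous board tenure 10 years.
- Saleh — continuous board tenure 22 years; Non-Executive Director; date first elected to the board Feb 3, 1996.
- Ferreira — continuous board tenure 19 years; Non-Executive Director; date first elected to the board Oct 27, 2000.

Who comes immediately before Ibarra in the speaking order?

By board role: Marchetti and Okonkwo (Executive Director); then Ibarra, Ferreira, Kowalski, Andersen and Saleh (Non-Executive Director).
Marchetti and Okonkwo both have date first elected to the board Jul 28, 2018, so the next rule applies.
Among Marchetti and Okonkwo, alphabetically by surname: Marchetti before Okonkwo.
Among Ibarra, Ferreira, Kowalski, Andersen and Saleh, by date first elected to the board (later first): Ibarra (Oct 26, 2001) before Ferreira (Oct 27, 2000) before Kowalski (Sep 22, 1998) before Andersen and Saleh (Feb 3, 1996).
Among Andersen and Saleh, alphabetically by surname: Andersen before Saleh.
Order: Marchetti, Okonkwo, Ibarra, Ferreira, Kowalski, Andersen, Saleh.

Okonkwo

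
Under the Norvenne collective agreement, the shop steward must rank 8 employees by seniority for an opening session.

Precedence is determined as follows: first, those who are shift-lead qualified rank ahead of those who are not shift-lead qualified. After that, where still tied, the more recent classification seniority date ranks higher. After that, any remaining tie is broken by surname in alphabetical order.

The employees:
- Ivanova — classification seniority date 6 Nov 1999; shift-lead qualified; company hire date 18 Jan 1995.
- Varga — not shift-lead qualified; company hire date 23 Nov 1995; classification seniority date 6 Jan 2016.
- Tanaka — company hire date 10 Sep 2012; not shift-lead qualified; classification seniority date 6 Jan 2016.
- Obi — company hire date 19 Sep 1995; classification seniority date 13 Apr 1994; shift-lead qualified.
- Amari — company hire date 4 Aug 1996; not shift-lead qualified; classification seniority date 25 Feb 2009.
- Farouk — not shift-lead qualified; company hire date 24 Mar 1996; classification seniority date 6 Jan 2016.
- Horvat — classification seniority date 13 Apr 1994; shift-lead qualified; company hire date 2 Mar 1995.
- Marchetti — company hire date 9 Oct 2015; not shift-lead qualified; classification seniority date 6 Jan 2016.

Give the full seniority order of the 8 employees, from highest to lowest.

By the first rule: Ivanova, Horvat and Obi (each shift-lead qualified); then Farouk, Marchetti, Tanaka, Varga and Amari (each not shift-lead qualified).
Among Ivanova, Horvat and Obi, by classification seniority date (later first): Ivanova (6 Nov 1999) before Horvat and Obi (13 Apr 1994).
Among Horvat and Obi, alphabetically by surname: Horvat before Obi.
Among Farouk, Marchetti, Tanaka, Varga and Amari, by classification seniority date (later first): Farouk, Marchetti, Tanaka and Varga (6 Jan 2016) before Amari (25 Feb 2009).
Among Farouk, Marchetti, Tanaka and Varga, alphabetically by surname: Farouk before Marchetti before Tanaka before Varga.
Full order: Ivanova, Horvat, Obi, Farouk, Marchetti, Tanaka, Varga, Amari.

Ivanova, Horvat, Obi, Farouk, Marchetti, Tanaka, Varga, Amari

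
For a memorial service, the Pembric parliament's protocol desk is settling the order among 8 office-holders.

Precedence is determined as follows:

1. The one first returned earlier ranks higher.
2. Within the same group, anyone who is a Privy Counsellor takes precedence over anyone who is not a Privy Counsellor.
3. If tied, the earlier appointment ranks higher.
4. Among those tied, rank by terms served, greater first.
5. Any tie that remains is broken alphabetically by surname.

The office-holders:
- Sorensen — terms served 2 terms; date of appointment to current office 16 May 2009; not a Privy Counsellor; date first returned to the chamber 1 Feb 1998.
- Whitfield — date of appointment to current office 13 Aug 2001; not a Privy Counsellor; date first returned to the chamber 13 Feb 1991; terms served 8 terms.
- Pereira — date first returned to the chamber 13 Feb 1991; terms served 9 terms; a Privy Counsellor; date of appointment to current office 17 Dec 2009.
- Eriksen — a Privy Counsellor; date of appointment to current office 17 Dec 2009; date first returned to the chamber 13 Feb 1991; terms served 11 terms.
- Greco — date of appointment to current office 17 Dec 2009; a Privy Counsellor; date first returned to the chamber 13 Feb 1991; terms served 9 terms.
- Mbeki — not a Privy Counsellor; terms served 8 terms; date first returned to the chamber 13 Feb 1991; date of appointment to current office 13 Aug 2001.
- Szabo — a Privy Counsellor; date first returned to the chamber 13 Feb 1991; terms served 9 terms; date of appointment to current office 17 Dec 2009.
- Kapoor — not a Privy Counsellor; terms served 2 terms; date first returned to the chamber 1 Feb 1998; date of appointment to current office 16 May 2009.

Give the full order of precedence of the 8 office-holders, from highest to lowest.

Eriksen, Greco, Pereira, Szabo, Mbeki, Whitfield, Kapoor, Sorensen

By date first returned to the chamber (earlier first): Eriksen, Greco, Pereira, Szabo, Mbeki and Whitfield (each 13 Feb 1991); then Kapoor and Sorensen (both 1 Feb 1998).
Among Eriksen, Greco, Pereira, Szabo, Mbeki and Whitfield, a Privy Counsellor before not a Privy Counsellor: Eriksen, Greco, Pereira and Szabo (a Privy Counsellor) before Mbeki and Whitfield (not a Privy Counsellor).
Eriksen, Greco, Pereira and Szabo all have date of appointment to current office 17 Dec 2009, so the next rule applies.
Among Eriksen, Greco, Pereira and Szabo, by terms served (higher first): Eriksen (11 terms) before Greco, Pereira and Szabo (9 terms).
Among Greco, Pereira and Szabo, alphabetically by surname: Greco before Pereira before Szabo.
Mbeki and Whitfield both have date of appointment to current office 13 Aug 2001, so the next rule applies.
Mbeki and Whitfield both have terms served 8 terms, so the next rule applies.
Among Mbeki and Whitfield, alphabetically by surname: Mbeki before Whitfield.
Kapoor and Sorensen are each not a Privy Counsellor, so the next rule applies.
Kapoor and Sorensen both have date of appointment to current office 16 May 2009, so the next rule applies.
Kapoor and Sorensen both have terms served 2 terms, so the next rule applies.
Among Kapoor and Sorensen, alphabetically by surname: Kapoor before Sorensen.
Full order: Eriksen, Greco, Pereira, Szabo, Mbeki, Whitfield, Kapoor, Sorensen.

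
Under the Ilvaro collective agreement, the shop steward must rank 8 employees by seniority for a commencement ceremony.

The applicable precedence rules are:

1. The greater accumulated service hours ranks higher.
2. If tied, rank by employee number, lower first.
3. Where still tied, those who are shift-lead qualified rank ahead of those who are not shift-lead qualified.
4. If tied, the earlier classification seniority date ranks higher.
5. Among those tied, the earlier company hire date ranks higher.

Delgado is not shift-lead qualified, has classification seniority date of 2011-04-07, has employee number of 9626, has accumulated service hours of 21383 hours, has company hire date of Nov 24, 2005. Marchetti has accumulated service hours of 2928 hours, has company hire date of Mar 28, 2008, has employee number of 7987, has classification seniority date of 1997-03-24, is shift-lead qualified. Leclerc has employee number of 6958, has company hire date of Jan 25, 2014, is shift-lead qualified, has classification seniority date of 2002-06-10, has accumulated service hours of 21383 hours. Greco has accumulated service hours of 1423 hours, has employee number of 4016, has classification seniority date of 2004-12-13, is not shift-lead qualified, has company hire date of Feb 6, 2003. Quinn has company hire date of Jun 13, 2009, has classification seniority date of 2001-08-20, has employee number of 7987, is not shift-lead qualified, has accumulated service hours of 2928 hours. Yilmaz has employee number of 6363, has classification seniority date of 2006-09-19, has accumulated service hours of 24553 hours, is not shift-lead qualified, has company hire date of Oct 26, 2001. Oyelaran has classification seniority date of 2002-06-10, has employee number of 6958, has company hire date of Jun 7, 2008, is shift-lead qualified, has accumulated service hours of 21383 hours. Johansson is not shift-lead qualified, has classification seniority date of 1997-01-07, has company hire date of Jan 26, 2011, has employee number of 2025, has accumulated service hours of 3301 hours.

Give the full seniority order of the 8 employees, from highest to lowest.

By accumulated service hours (higher first): Yilmaz (24553 hours); then Oyelaran, Leclerc and Delgado (each 21383 hours); then Johansson (3301 hours); then Marchetti and Quinn (both 2928 hours); then Greco (1423 hours).
Among Oyelaran, Leclerc and Delgado, by employee number (lower first): Oyelaran and Leclerc (6958) before Delgado (9626).
Oyelaran and Leclerc are each shift-lead qualified, so the next rule applies.
Oyelaran and Leclerc both have classification seniority date 2002-06-10, so the next rule applies.
Among Oyelaran and Leclerc, by company hire date (earlier first): Oyelaran (Jun 7, 2008) before Leclerc (Jan 25, 2014).
Marchetti and Quinn both have employee number 7987, so the next rule applies.
Among Marchetti and Quinn, shift-lead qualified before not shift-lead qualified: Marchetti (shift-lead qualified) before Quinn (not shift-lead qualified).
Full order: Yilmaz, Oyelaran, Leclerc, Delgado, Johansson, Marchetti, Quinn, Greco.

Yilmaz, Oyelaran, Leclerc, Delgado, Johansson, Marchetti, Quinn, Greco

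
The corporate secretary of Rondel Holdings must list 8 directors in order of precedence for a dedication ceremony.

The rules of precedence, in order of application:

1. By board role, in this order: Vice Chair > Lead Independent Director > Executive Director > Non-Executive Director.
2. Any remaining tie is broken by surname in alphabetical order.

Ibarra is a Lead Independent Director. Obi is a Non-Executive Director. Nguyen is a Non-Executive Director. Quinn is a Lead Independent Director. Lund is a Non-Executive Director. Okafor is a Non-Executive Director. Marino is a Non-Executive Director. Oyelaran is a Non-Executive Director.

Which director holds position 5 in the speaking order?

By board role: Ibarra and Quinn (Lead Independent Director); then Lund, Marino, Nguyen, Obi, Okafor and Oyelaran (Non-Executive Director).
Among Ibarra and Quinn, alphabetically by surname: Ibarra before Quinn.
Among Lund, Marino, Nguyen, Obi, Okafor and Oyelaran, alphabetically by surname: Lund before Marino before Nguyen before Obi before Okafor before Oyelaran.
Order: Ibarra, Quinn, Lund, Marino, Nguyen, Obi, Okafor, Oyelaran.

Nguyen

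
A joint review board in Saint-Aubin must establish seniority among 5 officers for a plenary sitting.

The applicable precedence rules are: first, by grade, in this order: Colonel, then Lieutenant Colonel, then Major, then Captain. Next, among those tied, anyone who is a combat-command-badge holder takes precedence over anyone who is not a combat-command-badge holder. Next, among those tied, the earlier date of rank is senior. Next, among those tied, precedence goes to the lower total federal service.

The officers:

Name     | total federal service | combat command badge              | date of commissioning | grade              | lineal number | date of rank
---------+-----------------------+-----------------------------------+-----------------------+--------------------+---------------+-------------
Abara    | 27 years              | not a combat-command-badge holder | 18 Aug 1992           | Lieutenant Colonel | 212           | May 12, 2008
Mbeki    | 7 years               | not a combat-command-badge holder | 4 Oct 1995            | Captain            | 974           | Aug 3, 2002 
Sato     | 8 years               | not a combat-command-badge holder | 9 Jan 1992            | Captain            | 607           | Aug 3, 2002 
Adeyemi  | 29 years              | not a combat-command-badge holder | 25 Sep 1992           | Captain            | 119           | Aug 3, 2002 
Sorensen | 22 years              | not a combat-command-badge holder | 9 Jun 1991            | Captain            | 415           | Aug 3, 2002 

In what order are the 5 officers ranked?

Abara, Mbeki, Sato, Sorensen, Adeyemi

By grade: Abara (Lieutenant Colonel); then Mbeki, Sato, Sorensen and Adeyemi (Captain).
Mbeki, Sato, Sorensen and Adeyemi are each not a combat-command-badge holder, so the next rule applies.
Mbeki, Sato, Sorensen and Adeyemi all have date of rank Aug 3, 2002, so the next rule applies.
Among Mbeki, Sato, Sorensen and Adeyemi, by total federal service (lower first): Mbeki (7 years) before Sato (8 years) before Sorensen (22 years) before Adeyemi (29 years).
Full order: Abara, Mbeki, Sato, Sorensen, Adeyemi.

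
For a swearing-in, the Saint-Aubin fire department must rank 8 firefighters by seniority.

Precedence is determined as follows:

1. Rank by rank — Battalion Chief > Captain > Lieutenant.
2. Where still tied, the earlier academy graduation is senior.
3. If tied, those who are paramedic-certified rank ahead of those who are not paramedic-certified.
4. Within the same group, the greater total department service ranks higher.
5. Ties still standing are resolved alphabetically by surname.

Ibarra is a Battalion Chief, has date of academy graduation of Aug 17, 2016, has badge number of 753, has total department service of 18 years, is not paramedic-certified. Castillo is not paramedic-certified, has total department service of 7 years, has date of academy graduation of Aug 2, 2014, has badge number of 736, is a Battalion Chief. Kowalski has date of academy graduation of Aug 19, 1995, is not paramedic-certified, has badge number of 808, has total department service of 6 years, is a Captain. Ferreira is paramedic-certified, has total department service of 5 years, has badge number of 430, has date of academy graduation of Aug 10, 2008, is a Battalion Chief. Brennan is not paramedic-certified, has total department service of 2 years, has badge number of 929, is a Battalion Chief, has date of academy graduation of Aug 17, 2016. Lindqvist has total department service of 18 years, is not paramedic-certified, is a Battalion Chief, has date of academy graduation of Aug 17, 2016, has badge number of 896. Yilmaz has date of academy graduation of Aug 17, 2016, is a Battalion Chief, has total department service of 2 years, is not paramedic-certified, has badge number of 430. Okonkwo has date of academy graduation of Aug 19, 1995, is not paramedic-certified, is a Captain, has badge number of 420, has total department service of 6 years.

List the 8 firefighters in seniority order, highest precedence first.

Ferreira, Castillo, Ibarra, Lindqvist, Brennan, Yilmaz, Kowalski, Okonkwo

By rank: Ferreira, Castillo, Ibarra, Lindqvist, Brennan and Yilmaz (Battalion Chief); then Kowalski and Okonkwo (Captain).
Among Ferreira, Castillo, Ibarra, Lindqvist, Brennan and Yilmaz, by date of academy graduation (earlier first): Ferreira (Aug 10, 2008) before Castillo (Aug 2, 2014) before Ibarra, Lindqvist, Brennan and Yilmaz (Aug 17, 2016).
Ibarra, Lindqvist, Brennan and Yilmaz are each not paramedic-certified, so the next rule applies.
Among Ibarra, Lindqvist, Brennan and Yilmaz, by total department service (higher first): Ibarra and Lindqvist (18 years) before Brennan and Yilmaz (2 years).
Among Ibarra and Lindqvist, alphabetically by surname: Ibarra before Lindqvist.
Among Brennan and Yilmaz, alphabetically by surname: Brennan before Yilmaz.
Kowalski and Okonkwo both have date of academy graduation Aug 19, 1995, so the next rule applies.
Kowalski and Okonkwo are each not paramedic-certified, so the next rule applies.
Kowalski and Okonkwo both have total department service 6 years, so the next rule applies.
Among Kowalski and Okonkwo, alphabetically by surname: Kowalski before Okonkwo.
Full order: Ferreira, Castillo, Ibarra, Lindqvist, Brennan, Yilmaz, Kowalski, Okonkwo.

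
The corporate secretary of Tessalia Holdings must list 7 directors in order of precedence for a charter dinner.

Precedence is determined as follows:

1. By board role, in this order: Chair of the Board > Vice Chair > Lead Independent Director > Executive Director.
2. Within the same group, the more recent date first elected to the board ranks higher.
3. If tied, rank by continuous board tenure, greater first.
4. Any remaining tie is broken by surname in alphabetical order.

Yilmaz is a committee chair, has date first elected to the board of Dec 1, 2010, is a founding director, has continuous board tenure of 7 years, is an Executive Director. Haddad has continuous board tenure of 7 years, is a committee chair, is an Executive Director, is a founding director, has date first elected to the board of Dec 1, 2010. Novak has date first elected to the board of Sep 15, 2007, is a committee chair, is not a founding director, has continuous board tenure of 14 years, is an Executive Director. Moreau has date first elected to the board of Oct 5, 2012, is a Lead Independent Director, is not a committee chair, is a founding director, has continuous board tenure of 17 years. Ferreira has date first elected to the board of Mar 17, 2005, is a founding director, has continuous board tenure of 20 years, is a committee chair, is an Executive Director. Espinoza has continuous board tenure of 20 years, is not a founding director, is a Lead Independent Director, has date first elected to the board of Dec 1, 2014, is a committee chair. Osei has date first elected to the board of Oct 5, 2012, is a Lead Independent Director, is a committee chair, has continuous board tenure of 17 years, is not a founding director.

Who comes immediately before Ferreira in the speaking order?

By board role: Espinoza, Moreau and Osei (Lead Independent Director); then Haddad, Yilmaz, Novak and Ferreira (Executive Director).
Among Espinoza, Moreau and Osei, by date first elected to the board (later first): Espinoza (Dec 1, 2014) before Moreau and Osei (Oct 5, 2012).
Moreau and Osei both have continuous board tenure 17 years, so the next rule applies.
Among Moreau and Osei, alphabetically by surname: Moreau before Osei.
Among Haddad, Yilmaz, Novak and Ferreira, by date first elected to the board (later first): Haddad and Yilmaz (Dec 1, 2010) before Novak (Sep 15, 2007) before Ferreira (Mar 17, 2005).
Haddad and Yilmaz both have continuous board tenure 7 years, so the next rule applies.
Among Haddad and Yilmaz, alphabetically by surname: Haddad before Yilmaz.
Order: Espinoza, Moreau, Osei, Haddad, Yilmaz, Novak, Ferreira.

Novak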